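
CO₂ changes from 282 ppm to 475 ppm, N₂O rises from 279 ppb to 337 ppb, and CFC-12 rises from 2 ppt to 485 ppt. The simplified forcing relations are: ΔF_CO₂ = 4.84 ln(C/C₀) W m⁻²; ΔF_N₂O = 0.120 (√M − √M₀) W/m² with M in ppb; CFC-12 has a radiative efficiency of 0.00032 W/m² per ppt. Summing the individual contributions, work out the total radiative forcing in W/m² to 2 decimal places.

ΔF = 2.88 W/m²

CO₂: 4.84 × ln(475/282) = 4.84 × ln(1.68440) = 4.84 × 0.52141 = 2.5236 W/m².
N₂O: 0.120 × (√337 − √279) = 0.120 × (18.3576 − 16.7033) = 0.120 × 1.6543 = 0.1985 W/m².
CFC-12: ΔF = 0.00032 × (485 − 2) = 0.00032 × 483 = 0.1546 W/m².
Total ΔF = 2.5236 + 0.1985 + 0.1546 = 2.8767 W/m².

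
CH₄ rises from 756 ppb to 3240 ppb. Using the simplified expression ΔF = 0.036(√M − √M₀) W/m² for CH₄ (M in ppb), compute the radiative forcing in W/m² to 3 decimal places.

ΔF = 1.059 W/m²

CH₄: 0.036 × (√3240 − √756) = 0.036 × (56.9210 − 27.4955) = 0.036 × 29.4255 = 1.0593 W/m².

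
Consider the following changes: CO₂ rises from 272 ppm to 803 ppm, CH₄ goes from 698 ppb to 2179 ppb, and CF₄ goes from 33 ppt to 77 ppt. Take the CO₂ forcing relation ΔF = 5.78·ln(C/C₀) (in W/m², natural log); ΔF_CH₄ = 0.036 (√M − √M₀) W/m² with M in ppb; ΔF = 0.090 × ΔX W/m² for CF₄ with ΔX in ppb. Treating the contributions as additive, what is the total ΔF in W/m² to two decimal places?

CO₂: 5.78 × ln(803/272) = 5.78 × ln(2.95221) = 5.78 × 1.08255 = 6.2571 W/m².
CH₄: 0.036 × (√2179 − √698) = 0.036 × (46.6798 − 26.4197) = 0.036 × 20.2601 = 0.7294 W/m².
CF₄: Δ = 77 − 33 = 44 ppt = 0.044 ppb; ΔF = 0.090 × 0.044 = 0.0040 W/m².
Total ΔF = 6.2571 + 0.7294 + 0.0040 = 6.9905 W/m².

ΔF = 6.99 W/m²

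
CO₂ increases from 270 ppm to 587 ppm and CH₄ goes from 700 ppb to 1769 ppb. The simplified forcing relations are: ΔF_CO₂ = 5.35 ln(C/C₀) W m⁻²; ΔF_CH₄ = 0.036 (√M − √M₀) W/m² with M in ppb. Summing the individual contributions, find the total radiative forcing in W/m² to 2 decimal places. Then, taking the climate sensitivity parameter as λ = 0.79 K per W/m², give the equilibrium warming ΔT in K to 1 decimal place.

ΔF = 4.72 W/m²; ΔT = 3.7 K

CO₂: 5.35 × ln(587/270) = 5.35 × ln(2.17407) = 5.35 × 0.77660 = 4.1548 W/m².
CH₄: 0.036 × (√1769 − √700) = 0.036 × (42.0595 − 26.4575) = 0.036 × 15.6020 = 0.5617 W/m².
Total ΔF = 4.1548 + 0.5617 = 4.7165 W/m².
ΔT = λ ΔF = 0.79 × 4.72 = 3.7288 K.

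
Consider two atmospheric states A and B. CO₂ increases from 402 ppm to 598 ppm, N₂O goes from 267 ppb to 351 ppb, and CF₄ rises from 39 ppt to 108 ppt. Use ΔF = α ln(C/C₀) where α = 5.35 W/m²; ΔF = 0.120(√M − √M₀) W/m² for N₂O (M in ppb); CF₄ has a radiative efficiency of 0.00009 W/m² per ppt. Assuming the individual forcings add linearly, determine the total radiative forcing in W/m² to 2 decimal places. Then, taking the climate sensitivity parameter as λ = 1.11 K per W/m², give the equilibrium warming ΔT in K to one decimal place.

ΔF = 2.42 W/m²; ΔT = 2.7 K

CO₂: 5.35 × ln(598/402) = 5.35 × ln(1.48756) = 5.35 × 0.39714 = 2.1247 W/m².
N₂O: 0.120 × (√351 − √267) = 0.120 × (18.7350 − 16.3401) = 0.120 × 2.3949 = 0.2874 W/m².
CF₄: ΔF = 0.00009 × (108 − 39) = 0.00009 × 69 = 0.0062 W/m².
Total ΔF = 2.1247 + 0.2874 + 0.0062 = 2.4183 W/m².
ΔT = λ ΔF = 1.11 × 2.42 = 2.6862 K.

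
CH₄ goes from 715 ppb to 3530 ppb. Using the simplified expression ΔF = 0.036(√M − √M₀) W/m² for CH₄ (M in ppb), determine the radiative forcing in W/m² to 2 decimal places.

CH₄: 0.036 × (√3530 − √715) = 0.036 × (59.4138 − 26.7395) = 0.036 × 32.6743 = 1.1763 W/m².

ΔF = 1.18 W/m²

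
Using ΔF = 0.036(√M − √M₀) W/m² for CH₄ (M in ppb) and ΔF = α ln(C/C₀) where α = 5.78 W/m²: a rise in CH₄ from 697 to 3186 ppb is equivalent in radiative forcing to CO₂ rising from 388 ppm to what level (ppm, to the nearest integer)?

CH₄ forcing: 0.036 × (√3186 − √697) = 0.036 × (56.4447 − 26.4008) = 0.036 × 30.0439 = 1.08158 W/m².
Set 5.78 ln(C/388) = 1.08158: ln(C/388) = 1.08158/5.78 = 0.18712, so C = 388 × e^0.18712 = 388 × 1.20577 = 467.84 ppm.

C ≈ 468 ppm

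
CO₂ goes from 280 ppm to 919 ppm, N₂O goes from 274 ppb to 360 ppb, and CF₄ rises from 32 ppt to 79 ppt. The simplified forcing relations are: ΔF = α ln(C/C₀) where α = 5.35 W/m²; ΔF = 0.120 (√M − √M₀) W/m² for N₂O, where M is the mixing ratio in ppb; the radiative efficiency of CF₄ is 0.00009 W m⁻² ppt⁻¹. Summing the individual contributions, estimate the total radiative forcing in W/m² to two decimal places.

ΔF = 6.65 W/m²

CO₂: 5.35 × ln(919/280) = 5.35 × ln(3.28214) = 5.35 × 1.18850 = 6.3585 W/m².
N₂O: 0.120 × (√360 − √274) = 0.120 × (18.9737 − 16.5529) = 0.120 × 2.4208 = 0.2905 W/m².
CF₄: ΔF = 0.00009 × (79 − 32) = 0.00009 × 47 = 0.0042 W/m².
Total ΔF = 6.3585 + 0.2905 + 0.0042 = 6.6532 W/m².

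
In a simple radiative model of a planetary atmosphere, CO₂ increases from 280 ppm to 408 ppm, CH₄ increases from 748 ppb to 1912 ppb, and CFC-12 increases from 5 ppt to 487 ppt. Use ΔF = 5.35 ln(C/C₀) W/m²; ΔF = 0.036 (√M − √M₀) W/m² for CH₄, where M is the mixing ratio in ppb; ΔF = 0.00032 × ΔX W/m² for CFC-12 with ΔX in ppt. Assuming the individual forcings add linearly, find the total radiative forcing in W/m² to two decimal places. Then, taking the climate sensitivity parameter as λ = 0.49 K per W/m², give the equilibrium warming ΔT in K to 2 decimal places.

CO₂: 5.35 × ln(408/280) = 5.35 × ln(1.45714) = 5.35 × 0.37648 = 2.0142 W/m².
CH₄: 0.036 × (√1912 − √748) = 0.036 × (43.7264 − 27.3496) = 0.036 × 16.3768 = 0.5896 W/m².
CFC-12: ΔF = 0.00032 × (487 − 5) = 0.00032 × 482 = 0.1542 W/m².
Total ΔF = 2.0142 + 0.5896 + 0.1542 = 2.7580 W/m².
ΔT = λ ΔF = 0.49 × 2.76 = 1.3524 K.

ΔF = 2.76 W/m²; ΔT = 1.35 K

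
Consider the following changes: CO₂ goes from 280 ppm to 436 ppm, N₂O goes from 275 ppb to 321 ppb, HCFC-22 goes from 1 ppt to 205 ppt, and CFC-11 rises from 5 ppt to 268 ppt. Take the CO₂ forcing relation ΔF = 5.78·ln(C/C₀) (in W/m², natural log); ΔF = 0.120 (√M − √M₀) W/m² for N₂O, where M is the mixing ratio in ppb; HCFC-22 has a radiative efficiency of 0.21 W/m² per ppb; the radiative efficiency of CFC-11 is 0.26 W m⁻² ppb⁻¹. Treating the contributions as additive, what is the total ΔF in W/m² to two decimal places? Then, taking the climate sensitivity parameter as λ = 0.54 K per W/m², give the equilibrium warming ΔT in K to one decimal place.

ΔF = 2.83 W/m²; ΔT = 1.5 K

CO₂: 5.78 × ln(436/280) = 5.78 × ln(1.55714) = 5.78 × 0.44285 = 2.5597 W/m².
N₂O: 0.120 × (√321 − √275) = 0.120 × (17.9165 − 16.5831) = 0.120 × 1.3334 = 0.1600 W/m².
HCFC-22: Δ = 205 − 1 = 204 ppt = 0.204 ppb; ΔF = 0.21 × 0.204 = 0.0428 W/m².
CFC-11: Δ = 268 − 5 = 263 ppt = 0.263 ppb; ΔF = 0.26 × 0.263 = 0.0684 W/m².
Total ΔF = 2.5597 + 0.1600 + 0.0428 + 0.0684 = 2.8309 W/m².
ΔT = λ ΔF = 0.54 × 2.83 = 1.5282 K.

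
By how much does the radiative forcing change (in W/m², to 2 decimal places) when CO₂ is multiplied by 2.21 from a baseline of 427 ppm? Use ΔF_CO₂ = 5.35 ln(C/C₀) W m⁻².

ΔF = 4.24 W/m²

ΔF = 5.35 × ln(2.21) = 5.35 × 0.79299 = 4.2425 W/m².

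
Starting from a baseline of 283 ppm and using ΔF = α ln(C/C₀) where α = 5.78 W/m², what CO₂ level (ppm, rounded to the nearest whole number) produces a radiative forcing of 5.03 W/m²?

C ≈ 676 ppm

Set 5.78 ln(C/283) = 5.03, so ln(C/283) = 5.03/5.78 = 0.87024.
Then C/283 = e^0.87024 = 2.38748, giving C = 283 × 2.38748 = 675.66 ppm.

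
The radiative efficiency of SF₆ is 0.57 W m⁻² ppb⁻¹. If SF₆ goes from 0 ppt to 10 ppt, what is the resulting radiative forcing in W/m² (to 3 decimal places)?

SF₆: Δ = 10 − 0 = 10 ppt = 0.010 ppb; ΔF = 0.57 × 0.010 = 0.0057 W/m².

ΔF = 0.006 W/m²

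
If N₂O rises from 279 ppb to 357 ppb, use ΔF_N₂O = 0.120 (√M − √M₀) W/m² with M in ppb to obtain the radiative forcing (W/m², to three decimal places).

ΔF = 0.263 W/m²

N₂O: 0.120 × (√357 − √279) = 0.120 × (18.8944 − 16.7033) = 0.120 × 2.1911 = 0.2629 W/m².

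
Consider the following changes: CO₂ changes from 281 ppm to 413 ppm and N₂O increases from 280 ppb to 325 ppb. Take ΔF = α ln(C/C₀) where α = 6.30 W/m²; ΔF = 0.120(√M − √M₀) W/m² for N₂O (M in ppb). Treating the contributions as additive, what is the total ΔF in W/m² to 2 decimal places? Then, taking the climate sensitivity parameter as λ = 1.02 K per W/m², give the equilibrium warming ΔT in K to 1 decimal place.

CO₂: 6.30 × ln(413/281) = 6.30 × ln(1.46975) = 6.30 × 0.38509 = 2.4261 W/m².
N₂O: 0.120 × (√325 − √280) = 0.120 × (18.0278 − 16.7332) = 0.120 × 1.2946 = 0.1554 W/m².
Total ΔF = 2.4261 + 0.1554 = 2.5815 W/m².
ΔT = λ ΔF = 1.02 × 2.58 = 2.6316 K.

ΔF = 2.58 W/m²; ΔT = 2.6 K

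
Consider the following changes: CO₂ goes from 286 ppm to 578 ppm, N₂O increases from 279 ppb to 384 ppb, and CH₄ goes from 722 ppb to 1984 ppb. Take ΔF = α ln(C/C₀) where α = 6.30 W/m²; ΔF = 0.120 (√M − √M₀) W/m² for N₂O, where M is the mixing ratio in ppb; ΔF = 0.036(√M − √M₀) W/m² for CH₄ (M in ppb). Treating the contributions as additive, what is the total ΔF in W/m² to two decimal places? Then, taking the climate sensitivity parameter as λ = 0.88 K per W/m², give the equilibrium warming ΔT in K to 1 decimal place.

CO₂: 6.30 × ln(578/286) = 6.30 × ln(2.02098) = 6.30 × 0.70358 = 4.4326 W/m².
N₂O: 0.120 × (√384 − √279) = 0.120 × (19.5959 − 16.7033) = 0.120 × 2.8926 = 0.3471 W/m².
CH₄: 0.036 × (√1984 − √722) = 0.036 × (44.5421 − 26.8701) = 0.036 × 17.6720 = 0.6362 W/m².
Total ΔF = 4.4326 + 0.3471 + 0.6362 = 5.4159 W/m².
ΔT = λ ΔF = 0.88 × 5.42 = 4.7696 K.

ΔF = 5.42 W/m²; ΔT = 4.8 K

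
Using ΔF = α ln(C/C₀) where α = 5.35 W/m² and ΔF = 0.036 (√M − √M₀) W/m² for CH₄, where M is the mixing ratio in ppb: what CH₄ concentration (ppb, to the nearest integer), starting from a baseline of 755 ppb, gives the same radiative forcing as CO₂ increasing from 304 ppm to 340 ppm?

M ≈ 1946 ppb

CO₂ forcing: 5.35 × ln(340/304) = 5.35 × 0.111918 = 0.59876 W/m².
Set 0.036(√M − √755) = 0.59876: √M = 0.59876/0.036 + √755 = 16.6322 + 27.4773 = 44.1095.
M = (44.1095)² = 1945.65 ppb.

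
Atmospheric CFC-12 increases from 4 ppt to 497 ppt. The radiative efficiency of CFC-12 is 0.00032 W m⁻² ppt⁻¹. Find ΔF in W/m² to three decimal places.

ΔF = 0.158 W/m²

CFC-12: ΔF = 0.00032 × (497 − 4) = 0.00032 × 493 = 0.1578 W/m².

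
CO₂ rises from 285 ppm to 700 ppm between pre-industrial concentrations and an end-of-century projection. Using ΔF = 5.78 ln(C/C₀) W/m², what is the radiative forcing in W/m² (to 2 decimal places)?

CO₂: 5.78 × ln(700/285) = 5.78 × ln(2.45614) = 5.78 × 0.89859 = 5.1939 W/m².

ΔF = 5.19 W/m²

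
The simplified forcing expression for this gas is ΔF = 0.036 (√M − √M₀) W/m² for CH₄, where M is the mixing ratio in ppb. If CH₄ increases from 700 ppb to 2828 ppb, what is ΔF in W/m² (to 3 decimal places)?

CH₄: 0.036 × (√2828 − √700) = 0.036 × (53.1789 − 26.4575) = 0.036 × 26.7214 = 0.9620 W/m².

ΔF = 0.962 W/m²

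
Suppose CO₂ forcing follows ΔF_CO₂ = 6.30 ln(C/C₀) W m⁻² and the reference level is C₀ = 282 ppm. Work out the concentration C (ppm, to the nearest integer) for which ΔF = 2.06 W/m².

Set 6.30 ln(C/282) = 2.06, so ln(C/282) = 2.06/6.30 = 0.32698.
Then C/282 = e^0.32698 = 1.38677, giving C = 282 × 1.38677 = 391.07 ppm.

C ≈ 391 ppm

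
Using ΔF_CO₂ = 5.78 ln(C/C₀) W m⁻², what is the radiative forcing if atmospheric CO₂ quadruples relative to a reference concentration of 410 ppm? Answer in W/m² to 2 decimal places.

ΔF = 8.01 W/m²

ΔF = 5.78 × ln(4) = 5.78 × 1.38629 = 8.0128 W/m².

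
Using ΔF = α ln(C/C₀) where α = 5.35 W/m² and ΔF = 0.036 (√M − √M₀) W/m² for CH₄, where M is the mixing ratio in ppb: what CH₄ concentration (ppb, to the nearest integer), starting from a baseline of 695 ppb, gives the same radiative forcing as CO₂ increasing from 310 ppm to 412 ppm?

CO₂ forcing: 5.35 × ln(412/310) = 5.35 × 0.284451 = 1.52181 W/m².
Set 0.036(√M − √695) = 1.52181: √M = 1.52181/0.036 + √695 = 42.2725 + 26.3629 = 68.6354.
M = (68.6354)² = 4710.82 ppb.

M ≈ 4711 ppb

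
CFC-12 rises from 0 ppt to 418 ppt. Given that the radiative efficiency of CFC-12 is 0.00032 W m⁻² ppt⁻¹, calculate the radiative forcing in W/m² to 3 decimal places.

ΔF = 0.134 W/m²

CFC-12: ΔF = 0.00032 × (418 − 0) = 0.00032 × 418 = 0.1338 W/m².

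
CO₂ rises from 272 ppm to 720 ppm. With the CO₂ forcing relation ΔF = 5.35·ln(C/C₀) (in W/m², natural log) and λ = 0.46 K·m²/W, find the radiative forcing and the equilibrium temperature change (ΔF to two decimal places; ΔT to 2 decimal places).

CO₂: 5.35 × ln(720/272) = 5.35 × ln(2.64706) = 5.35 × 0.97345 = 5.2080 W/m².
ΔT = λ ΔF = 0.46 × 5.21 = 2.3966 K.

ΔF = 5.21 W/m²; ΔT = 2.40 K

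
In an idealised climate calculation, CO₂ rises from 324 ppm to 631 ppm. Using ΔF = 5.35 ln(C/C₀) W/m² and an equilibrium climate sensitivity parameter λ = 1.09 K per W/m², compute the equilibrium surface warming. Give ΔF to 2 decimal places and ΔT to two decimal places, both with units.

ΔF = 3.57 W/m²; ΔT = 3.89 K

CO₂: 5.35 × ln(631/324) = 5.35 × ln(1.94753) = 5.35 × 0.66656 = 3.5661 W/m².
ΔT = λ ΔF = 1.09 × 3.57 = 3.8913 K.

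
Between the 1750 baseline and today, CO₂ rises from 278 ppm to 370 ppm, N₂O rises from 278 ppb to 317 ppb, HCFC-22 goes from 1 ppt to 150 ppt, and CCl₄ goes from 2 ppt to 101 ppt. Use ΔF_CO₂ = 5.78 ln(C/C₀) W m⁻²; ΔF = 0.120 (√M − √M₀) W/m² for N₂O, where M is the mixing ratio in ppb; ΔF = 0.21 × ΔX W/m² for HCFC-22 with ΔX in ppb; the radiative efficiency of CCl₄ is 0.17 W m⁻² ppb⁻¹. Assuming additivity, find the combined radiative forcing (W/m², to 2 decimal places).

CO₂: 5.78 × ln(370/278) = 5.78 × ln(1.33094) = 5.78 × 0.28589 = 1.6524 W/m².
N₂O: 0.120 × (√317 − √278) = 0.120 × (17.8045 − 16.6733) = 0.120 × 1.1312 = 0.1357 W/m².
HCFC-22: Δ = 150 − 1 = 149 ppt = 0.149 ppb; ΔF = 0.21 × 0.149 = 0.0313 W/m².
CCl₄: Δ = 101 − 2 = 99 ppt = 0.099 ppb; ΔF = 0.17 × 0.099 = 0.0168 W/m².
Total ΔF = 1.6524 + 0.1357 + 0.0313 + 0.0168 = 1.8362 W/m².

ΔF = 1.84 W/m²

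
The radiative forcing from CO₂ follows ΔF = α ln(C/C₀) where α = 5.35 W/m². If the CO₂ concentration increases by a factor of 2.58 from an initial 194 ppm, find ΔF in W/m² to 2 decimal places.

ΔF = 5.07 W/m²

ΔF = 5.35 × ln(2.58) = 5.35 × 0.94779 = 5.0707 W/m².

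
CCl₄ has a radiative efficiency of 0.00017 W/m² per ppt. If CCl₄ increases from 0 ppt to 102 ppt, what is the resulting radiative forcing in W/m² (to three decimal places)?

ΔF = 0.017 W/m²

CCl₄: ΔF = 0.00017 × (102 − 0) = 0.00017 × 102 = 0.0173 W/m².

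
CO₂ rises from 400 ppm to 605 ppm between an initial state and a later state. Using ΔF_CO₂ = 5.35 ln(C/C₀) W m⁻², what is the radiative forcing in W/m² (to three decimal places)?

CO₂: 5.35 × ln(605/400) = 5.35 × ln(1.51250) = 5.35 × 0.41376 = 2.2136 W/m².

ΔF = 2.214 W/m²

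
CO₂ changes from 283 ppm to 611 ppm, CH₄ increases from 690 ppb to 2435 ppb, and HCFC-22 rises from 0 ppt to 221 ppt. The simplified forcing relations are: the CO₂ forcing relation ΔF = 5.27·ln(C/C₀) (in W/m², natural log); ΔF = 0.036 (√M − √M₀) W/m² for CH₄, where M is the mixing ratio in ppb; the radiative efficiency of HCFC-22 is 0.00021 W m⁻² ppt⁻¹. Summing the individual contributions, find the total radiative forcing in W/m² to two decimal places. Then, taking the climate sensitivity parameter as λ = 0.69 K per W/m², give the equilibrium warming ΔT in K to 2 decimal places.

ΔF = 4.93 W/m²; ΔT = 3.40 K

CO₂: 5.27 × ln(611/283) = 5.27 × ln(2.15901) = 5.27 × 0.76965 = 4.0561 W/m².
CH₄: 0.036 × (√2435 − √690) = 0.036 × (49.3457 − 26.2679) = 0.036 × 23.0778 = 0.8308 W/m².
HCFC-22: ΔF = 0.00021 × (221 − 0) = 0.00021 × 221 = 0.0464 W/m².
Total ΔF = 4.0561 + 0.8308 + 0.0464 = 4.9333 W/m².
ΔT = λ ΔF = 0.69 × 4.93 = 3.4017 K.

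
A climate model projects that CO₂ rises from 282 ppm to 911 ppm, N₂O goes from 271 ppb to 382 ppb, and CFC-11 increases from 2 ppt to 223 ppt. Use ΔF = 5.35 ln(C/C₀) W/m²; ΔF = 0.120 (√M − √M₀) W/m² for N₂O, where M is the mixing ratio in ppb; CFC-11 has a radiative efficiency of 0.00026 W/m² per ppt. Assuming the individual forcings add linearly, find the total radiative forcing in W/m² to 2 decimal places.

CO₂: 5.35 × ln(911/282) = 5.35 × ln(3.23050) = 5.35 × 1.17264 = 6.2736 W/m².
N₂O: 0.120 × (√382 − √271) = 0.120 × (19.5448 − 16.4621) = 0.120 × 3.0827 = 0.3699 W/m².
CFC-11: ΔF = 0.00026 × (223 − 2) = 0.00026 × 221 = 0.0575 W/m².
Total ΔF = 6.2736 + 0.3699 + 0.0575 = 6.7010 W/m².

ΔF = 6.70 W/m²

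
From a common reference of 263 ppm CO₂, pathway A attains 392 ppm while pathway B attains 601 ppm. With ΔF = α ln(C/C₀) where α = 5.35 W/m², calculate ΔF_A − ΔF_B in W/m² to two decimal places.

ΔF_A = 5.35 ln(392/263) = 5.35 × 0.39911 = 2.1352 W/m².
ΔF_B = 5.35 ln(601/263) = 5.35 × 0.82644 = 4.4215 W/m².
Difference: 2.1352 − 4.4215 = -2.2863 W/m².

ΔF_A − ΔF_B = -2.29 W/m²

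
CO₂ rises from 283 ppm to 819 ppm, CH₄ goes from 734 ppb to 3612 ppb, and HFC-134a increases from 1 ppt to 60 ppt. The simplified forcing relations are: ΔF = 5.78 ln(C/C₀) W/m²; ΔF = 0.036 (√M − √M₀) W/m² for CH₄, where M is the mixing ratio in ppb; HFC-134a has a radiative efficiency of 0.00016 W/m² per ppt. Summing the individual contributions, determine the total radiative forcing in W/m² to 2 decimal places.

CO₂: 5.78 × ln(819/283) = 5.78 × ln(2.89399) = 5.78 × 1.06264 = 6.1421 W/m².
CH₄: 0.036 × (√3612 − √734) = 0.036 × (60.0999 − 27.0924) = 0.036 × 33.0075 = 1.1883 W/m².
HFC-134a: ΔF = 0.00016 × (60 − 1) = 0.00016 × 59 = 0.0094 W/m².
Total ΔF = 6.1421 + 1.1883 + 0.0094 = 7.3398 W/m².

ΔF = 7.34 W/m²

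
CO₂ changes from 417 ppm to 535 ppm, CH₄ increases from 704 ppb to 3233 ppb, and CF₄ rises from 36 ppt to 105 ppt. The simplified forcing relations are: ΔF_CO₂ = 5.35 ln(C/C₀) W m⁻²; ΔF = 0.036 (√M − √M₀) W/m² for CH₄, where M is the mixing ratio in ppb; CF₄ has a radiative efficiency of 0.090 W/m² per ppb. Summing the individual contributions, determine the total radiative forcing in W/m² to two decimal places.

ΔF = 2.43 W/m²

CO₂: 5.35 × ln(535/417) = 5.35 × ln(1.28297) = 5.35 × 0.24918 = 1.3331 W/m².
CH₄: 0.036 × (√3233 − √704) = 0.036 × (56.8595 − 26.5330) = 0.036 × 30.3265 = 1.0918 W/m².
CF₄: Δ = 105 − 36 = 69 ppt = 0.069 ppb; ΔF = 0.090 × 0.069 = 0.0062 W/m².
Total ΔF = 1.3331 + 1.0918 + 0.0062 = 2.4311 W/m².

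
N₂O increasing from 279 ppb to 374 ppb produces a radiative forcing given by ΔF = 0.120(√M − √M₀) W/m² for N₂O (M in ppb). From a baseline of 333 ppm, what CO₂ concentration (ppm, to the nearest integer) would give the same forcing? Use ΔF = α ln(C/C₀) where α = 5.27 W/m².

N₂O forcing: 0.120 × (√374 − √279) = 0.120 × (19.3391 − 16.7033) = 0.120 × 2.6358 = 0.31630 W/m².
Set 5.27 ln(C/333) = 0.31630: ln(C/333) = 0.31630/5.27 = 0.06002, so C = 333 × e^0.06002 = 333 × 1.06186 = 353.60 ppm.

C ≈ 354 ppm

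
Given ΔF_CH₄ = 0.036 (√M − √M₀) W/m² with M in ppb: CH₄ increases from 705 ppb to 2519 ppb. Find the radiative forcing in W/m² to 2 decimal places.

ΔF = 0.85 W/m²

CH₄: 0.036 × (√2519 − √705) = 0.036 × (50.1896 − 26.5518) = 0.036 × 23.6378 = 0.8510 W/m².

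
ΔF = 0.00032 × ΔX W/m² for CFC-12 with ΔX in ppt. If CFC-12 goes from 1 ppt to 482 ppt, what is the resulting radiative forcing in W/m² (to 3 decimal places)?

ΔF = 0.154 W/m²

CFC-12: ΔF = 0.00032 × (482 − 1) = 0.00032 × 481 = 0.1539 W/m².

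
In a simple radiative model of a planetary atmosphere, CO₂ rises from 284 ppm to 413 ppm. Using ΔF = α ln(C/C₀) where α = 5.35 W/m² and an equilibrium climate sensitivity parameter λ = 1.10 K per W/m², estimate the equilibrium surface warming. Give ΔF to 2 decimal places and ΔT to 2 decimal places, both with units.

CO₂: 5.35 × ln(413/284) = 5.35 × ln(1.45423) = 5.35 × 0.37448 = 2.0035 W/m².
ΔT = λ ΔF = 1.10 × 2.00 = 2.2000 K.

ΔF = 2.00 W/m²; ΔT = 2.20 K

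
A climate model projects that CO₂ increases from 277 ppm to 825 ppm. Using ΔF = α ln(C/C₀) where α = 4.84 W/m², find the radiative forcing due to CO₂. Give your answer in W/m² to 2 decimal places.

ΔF = 5.28 W/m²

CO₂ absorption bands are partially saturated, so forcing scales with the logarithm of the concentration ratio.
CO₂: 4.84 × ln(825/277) = 4.84 × ln(2.97834) = 4.84 × 1.09137 = 5.2822 W/m².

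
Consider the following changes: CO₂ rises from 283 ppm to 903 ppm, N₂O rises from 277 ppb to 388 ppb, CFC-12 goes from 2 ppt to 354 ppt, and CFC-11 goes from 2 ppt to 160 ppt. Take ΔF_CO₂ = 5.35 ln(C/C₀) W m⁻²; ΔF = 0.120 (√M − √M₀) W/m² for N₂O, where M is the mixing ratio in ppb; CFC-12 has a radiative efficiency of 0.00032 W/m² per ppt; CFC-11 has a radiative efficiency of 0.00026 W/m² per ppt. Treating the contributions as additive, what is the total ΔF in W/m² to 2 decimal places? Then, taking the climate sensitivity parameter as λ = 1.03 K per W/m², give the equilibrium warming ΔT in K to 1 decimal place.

ΔF = 6.73 W/m²; ΔT = 6.9 K

CO₂: 5.35 × ln(903/283) = 5.35 × ln(3.19081) = 5.35 × 1.16027 = 6.2074 W/m².
N₂O: 0.120 × (√388 − √277) = 0.120 × (19.6977 − 16.6433) = 0.120 × 3.0544 = 0.3665 W/m².
CFC-12: ΔF = 0.00032 × (354 − 2) = 0.00032 × 352 = 0.1126 W/m².
CFC-11: ΔF = 0.00026 × (160 − 2) = 0.00026 × 158 = 0.0411 W/m².
Total ΔF = 6.2074 + 0.3665 + 0.1126 + 0.0411 = 6.7276 W/m².
ΔT = λ ΔF = 1.03 × 6.73 = 6.9319 K.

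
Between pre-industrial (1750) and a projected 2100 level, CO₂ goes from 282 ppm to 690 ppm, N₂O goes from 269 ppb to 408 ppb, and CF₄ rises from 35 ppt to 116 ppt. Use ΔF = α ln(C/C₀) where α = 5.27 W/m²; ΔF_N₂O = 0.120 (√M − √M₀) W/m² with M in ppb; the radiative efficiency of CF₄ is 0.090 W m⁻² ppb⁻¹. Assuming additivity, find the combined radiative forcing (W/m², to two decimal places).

ΔF = 5.18 W/m²

CO₂: 5.27 × ln(690/282) = 5.27 × ln(2.44681) = 5.27 × 0.89479 = 4.7155 W/m².
N₂O: 0.120 × (√408 − √269) = 0.120 × (20.1990 − 16.4012) = 0.120 × 3.7978 = 0.4557 W/m².
CF₄: Δ = 116 − 35 = 81 ppt = 0.081 ppb; ΔF = 0.090 × 0.081 = 0.0073 W/m².
Total ΔF = 4.7155 + 0.4557 + 0.0073 = 5.1785 W/m².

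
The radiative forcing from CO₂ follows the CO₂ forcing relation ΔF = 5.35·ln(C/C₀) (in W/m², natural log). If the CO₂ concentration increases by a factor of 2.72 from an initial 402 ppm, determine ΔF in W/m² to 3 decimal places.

ΔF = 5.353 W/m²

Because the forcing depends only on the ratio C/C₀, the initial concentration does not enter.
ΔF = 5.35 × ln(2.72) = 5.35 × 1.00063 = 5.3534 W/m².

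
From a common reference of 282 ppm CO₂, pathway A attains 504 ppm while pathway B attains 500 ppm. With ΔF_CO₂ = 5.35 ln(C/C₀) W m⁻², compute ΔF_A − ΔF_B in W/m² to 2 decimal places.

ΔF_A − ΔF_B = 0.04 W/m²

ΔF_A = 5.35 ln(504/282) = 5.35 × 0.58067 = 3.1066 W/m².
ΔF_B = 5.35 ln(500/282) = 5.35 × 0.57270 = 3.0639 W/m².
Difference: 3.1066 − 3.0639 = 0.0427 W/m².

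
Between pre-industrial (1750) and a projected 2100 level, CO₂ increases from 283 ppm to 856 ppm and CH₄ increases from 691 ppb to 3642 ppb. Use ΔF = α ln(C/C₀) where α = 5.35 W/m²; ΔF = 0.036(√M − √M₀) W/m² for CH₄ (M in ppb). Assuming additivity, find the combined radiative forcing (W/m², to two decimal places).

CO₂: 5.35 × ln(856/283) = 5.35 × ln(3.02473) = 5.35 × 1.10682 = 5.9215 W/m².
CH₄: 0.036 × (√3642 − √691) = 0.036 × (60.3490 − 26.2869) = 0.036 × 34.0621 = 1.2262 W/m².
Total ΔF = 5.9215 + 1.2262 = 7.1477 W/m².

ΔF = 7.15 W/m²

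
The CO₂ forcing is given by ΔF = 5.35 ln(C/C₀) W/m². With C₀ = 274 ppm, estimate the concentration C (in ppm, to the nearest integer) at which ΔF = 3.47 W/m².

Set 5.35 ln(C/274) = 3.47, so ln(C/274) = 3.47/5.35 = 0.64860.
Then C/274 = e^0.64860 = 1.91286, giving C = 274 × 1.91286 = 524.12 ppm.

C ≈ 524 ppm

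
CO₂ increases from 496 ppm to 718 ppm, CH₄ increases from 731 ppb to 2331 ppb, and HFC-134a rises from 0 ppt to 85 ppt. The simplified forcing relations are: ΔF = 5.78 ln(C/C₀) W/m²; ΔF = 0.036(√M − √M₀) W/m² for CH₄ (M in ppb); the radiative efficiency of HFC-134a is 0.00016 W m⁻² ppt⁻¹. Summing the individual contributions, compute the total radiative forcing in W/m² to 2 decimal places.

CO₂: 5.78 × ln(718/496) = 5.78 × ln(1.44758) = 5.78 × 0.36989 = 2.1380 W/m².
CH₄: 0.036 × (√2331 − √731) = 0.036 × (48.2804 − 27.0370) = 0.036 × 21.2434 = 0.7648 W/m².
HFC-134a: ΔF = 0.00016 × (85 − 0) = 0.00016 × 85 = 0.0136 W/m².
Total ΔF = 2.1380 + 0.7648 + 0.0136 = 2.9164 W/m².

ΔF = 2.92 W/m²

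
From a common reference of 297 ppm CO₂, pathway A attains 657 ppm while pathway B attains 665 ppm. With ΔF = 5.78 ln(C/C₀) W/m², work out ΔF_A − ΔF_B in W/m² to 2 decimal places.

ΔF_A − ΔF_B = -0.07 W/m²

ΔF_A = 5.78 ln(657/297) = 5.78 × 0.79395 = 4.5890 W/m².
ΔF_B = 5.78 ln(665/297) = 5.78 × 0.80605 = 4.6590 W/m².
Difference: 4.5890 − 4.6590 = -0.0700 W/m².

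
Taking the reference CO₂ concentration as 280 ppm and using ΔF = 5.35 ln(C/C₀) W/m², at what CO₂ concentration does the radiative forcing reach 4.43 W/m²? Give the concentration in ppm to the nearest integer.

C ≈ 641 ppm

Set 5.35 ln(C/280) = 4.43, so ln(C/280) = 4.43/5.35 = 0.82804.
Then C/280 = e^0.82804 = 2.28883, giving C = 280 × 2.28883 = 640.87 ppm.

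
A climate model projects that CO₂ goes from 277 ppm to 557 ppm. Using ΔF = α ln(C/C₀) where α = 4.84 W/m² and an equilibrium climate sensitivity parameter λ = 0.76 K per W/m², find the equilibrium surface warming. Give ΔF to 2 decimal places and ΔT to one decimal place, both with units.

ΔF = 3.38 W/m²; ΔT = 2.6 K

CO₂: 4.84 × ln(557/277) = 4.84 × ln(2.01083) = 4.84 × 0.69855 = 3.3810 W/m².
ΔT = λ ΔF = 0.76 × 3.38 = 2.5688 K.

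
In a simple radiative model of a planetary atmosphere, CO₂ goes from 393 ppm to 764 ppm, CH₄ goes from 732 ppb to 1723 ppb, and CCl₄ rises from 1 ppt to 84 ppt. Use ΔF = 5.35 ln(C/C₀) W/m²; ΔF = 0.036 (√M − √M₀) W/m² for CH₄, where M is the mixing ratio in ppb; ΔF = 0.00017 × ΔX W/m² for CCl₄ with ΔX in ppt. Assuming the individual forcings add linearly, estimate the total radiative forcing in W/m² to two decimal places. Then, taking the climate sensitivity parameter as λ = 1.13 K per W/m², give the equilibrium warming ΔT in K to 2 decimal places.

CO₂: 5.35 × ln(764/393) = 5.35 × ln(1.94402) = 5.35 × 0.66476 = 3.5565 W/m².
CH₄: 0.036 × (√1723 − √732) = 0.036 × (41.5090 − 27.0555) = 0.036 × 14.4535 = 0.5203 W/m².
CCl₄: ΔF = 0.00017 × (84 − 1) = 0.00017 × 83 = 0.0141 W/m².
Total ΔF = 3.5565 + 0.5203 + 0.0141 = 4.0909 W/m².
ΔT = λ ΔF = 1.13 × 4.09 = 4.6217 K.

ΔF = 4.09 W/m²; ΔT = 4.62 K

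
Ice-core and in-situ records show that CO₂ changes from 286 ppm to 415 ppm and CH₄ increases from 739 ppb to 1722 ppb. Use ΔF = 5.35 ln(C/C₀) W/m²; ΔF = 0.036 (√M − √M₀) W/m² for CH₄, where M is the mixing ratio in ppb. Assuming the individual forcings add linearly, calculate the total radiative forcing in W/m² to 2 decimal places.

CO₂: 5.35 × ln(415/286) = 5.35 × ln(1.45105) = 5.35 × 0.37229 = 1.9918 W/m².
CH₄: 0.036 × (√1722 − √739) = 0.036 × (41.4970 − 27.1846) = 0.036 × 14.3124 = 0.5152 W/m².
Total ΔF = 1.9918 + 0.5152 = 2.5070 W/m².

ΔF = 2.51 W/m²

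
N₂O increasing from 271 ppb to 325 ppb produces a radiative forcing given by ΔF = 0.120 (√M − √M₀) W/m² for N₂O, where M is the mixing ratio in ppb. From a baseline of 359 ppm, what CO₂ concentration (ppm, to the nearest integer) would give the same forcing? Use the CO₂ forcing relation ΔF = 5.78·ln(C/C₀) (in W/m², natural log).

C ≈ 371 ppm

N₂O forcing: 0.120 × (√325 − √271) = 0.120 × (18.0278 − 16.4621) = 0.120 × 1.5657 = 0.18788 W/m².
Set 5.78 ln(C/359) = 0.18788: ln(C/359) = 0.18788/5.78 = 0.03251, so C = 359 × e^0.03251 = 359 × 1.03304 = 370.86 ppm.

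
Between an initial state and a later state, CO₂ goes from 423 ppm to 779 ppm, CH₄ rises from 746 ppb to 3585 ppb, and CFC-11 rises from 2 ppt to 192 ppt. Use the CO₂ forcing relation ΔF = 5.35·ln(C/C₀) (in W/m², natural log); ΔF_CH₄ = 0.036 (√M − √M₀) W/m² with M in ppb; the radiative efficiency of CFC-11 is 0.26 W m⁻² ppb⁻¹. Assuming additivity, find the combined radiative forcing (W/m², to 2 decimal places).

CO₂: 5.35 × ln(779/423) = 5.35 × ln(1.84161) = 5.35 × 0.61064 = 3.2669 W/m².
CH₄: 0.036 × (√3585 − √746) = 0.036 × (59.8749 − 27.3130) = 0.036 × 32.5619 = 1.1722 W/m².
CFC-11: Δ = 192 − 2 = 190 ppt = 0.190 ppb; ΔF = 0.26 × 0.190 = 0.0494 W/m².
Total ΔF = 3.2669 + 1.1722 + 0.0494 = 4.4885 W/m².

ΔF = 4.49 W/m²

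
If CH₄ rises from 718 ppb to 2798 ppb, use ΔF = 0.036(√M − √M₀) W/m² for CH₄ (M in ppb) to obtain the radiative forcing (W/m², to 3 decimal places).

CH₄: 0.036 × (√2798 − √718) = 0.036 × (52.8961 − 26.7955) = 0.036 × 26.1006 = 0.9396 W/m².

ΔF = 0.940 W/m²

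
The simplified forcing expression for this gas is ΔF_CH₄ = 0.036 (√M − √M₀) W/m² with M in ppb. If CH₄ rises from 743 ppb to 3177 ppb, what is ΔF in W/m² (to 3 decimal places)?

CH₄: 0.036 × (√3177 − √743) = 0.036 × (56.3649 − 27.2580) = 0.036 × 29.1069 = 1.0478 W/m².

ΔF = 1.048 W/m²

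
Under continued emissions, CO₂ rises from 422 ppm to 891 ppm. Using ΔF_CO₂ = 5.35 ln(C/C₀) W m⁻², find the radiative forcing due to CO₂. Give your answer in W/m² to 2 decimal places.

ΔF = 4.00 W/m²

CO₂: 5.35 × ln(891/422) = 5.35 × ln(2.11137) = 5.35 × 0.74734 = 3.9983 W/m².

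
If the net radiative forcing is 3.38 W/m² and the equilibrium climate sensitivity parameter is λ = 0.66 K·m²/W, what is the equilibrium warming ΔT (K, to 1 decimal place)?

ΔT = 2.2 K

ΔT = λ ΔF = 0.66 × 3.38 = 2.2308 K.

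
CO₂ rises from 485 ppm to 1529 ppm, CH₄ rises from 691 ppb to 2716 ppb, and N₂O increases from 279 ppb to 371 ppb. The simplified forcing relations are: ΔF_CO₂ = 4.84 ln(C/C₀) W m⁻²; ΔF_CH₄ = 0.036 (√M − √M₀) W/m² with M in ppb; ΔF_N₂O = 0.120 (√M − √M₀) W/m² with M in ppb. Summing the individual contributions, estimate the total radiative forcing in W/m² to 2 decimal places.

CO₂: 4.84 × ln(1529/485) = 4.84 × ln(3.15258) = 4.84 × 1.14822 = 5.5574 W/m².
CH₄: 0.036 × (√2716 − √691) = 0.036 × (52.1153 − 26.2869) = 0.036 × 25.8284 = 0.9298 W/m².
N₂O: 0.120 × (√371 − √279) = 0.120 × (19.2614 − 16.7033) = 0.120 × 2.5581 = 0.3070 W/m².
Total ΔF = 5.5574 + 0.9298 + 0.3070 = 6.7942 W/m².

ΔF = 6.79 W/m²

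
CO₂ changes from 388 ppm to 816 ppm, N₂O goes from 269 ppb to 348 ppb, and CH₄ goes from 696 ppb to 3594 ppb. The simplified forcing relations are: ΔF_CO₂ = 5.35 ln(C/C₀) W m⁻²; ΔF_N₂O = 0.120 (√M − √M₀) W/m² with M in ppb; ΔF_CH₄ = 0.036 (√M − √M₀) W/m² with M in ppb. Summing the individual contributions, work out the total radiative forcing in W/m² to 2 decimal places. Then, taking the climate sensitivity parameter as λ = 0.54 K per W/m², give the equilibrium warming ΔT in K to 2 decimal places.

CO₂: 5.35 × ln(816/388) = 5.35 × ln(2.10309) = 5.35 × 0.74341 = 3.9772 W/m².
N₂O: 0.120 × (√348 − √269) = 0.120 × (18.6548 − 16.4012) = 0.120 × 2.2536 = 0.2704 W/m².
CH₄: 0.036 × (√3594 − √696) = 0.036 × (59.9500 − 26.3818) = 0.036 × 33.5682 = 1.2085 W/m².
Total ΔF = 3.9772 + 0.2704 + 1.2085 = 5.4561 W/m².
ΔT = λ ΔF = 0.54 × 5.46 = 2.9484 K.

ΔF = 5.46 W/m²; ΔT = 2.95 K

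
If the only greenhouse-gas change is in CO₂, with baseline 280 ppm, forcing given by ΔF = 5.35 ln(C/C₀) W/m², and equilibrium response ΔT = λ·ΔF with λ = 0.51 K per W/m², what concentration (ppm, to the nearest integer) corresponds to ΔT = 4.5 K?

Required forcing: ΔF = ΔT/λ = 4.5/0.51 = 8.8235 W/m².
Then ln(C/280) = ΔF/5.35 = 8.8235/5.35 = 1.64925.
So C = 280 × e^1.64925 = 280 × 5.20308 = 1456.86 ppm.

C ≈ 1457 ppm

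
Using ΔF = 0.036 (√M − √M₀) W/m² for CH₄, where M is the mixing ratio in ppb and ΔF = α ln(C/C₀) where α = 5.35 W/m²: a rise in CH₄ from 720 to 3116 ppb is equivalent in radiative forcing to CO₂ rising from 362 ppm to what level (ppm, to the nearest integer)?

C ≈ 440 ppm

CH₄ forcing: 0.036 × (√3116 − √720) = 0.036 × (55.8211 − 26.8328) = 0.036 × 28.9883 = 1.04358 W/m².
Set 5.35 ln(C/362) = 1.04358: ln(C/362) = 1.04358/5.35 = 0.19506, so C = 362 × e^0.19506 = 362 × 1.21538 = 439.97 ppm.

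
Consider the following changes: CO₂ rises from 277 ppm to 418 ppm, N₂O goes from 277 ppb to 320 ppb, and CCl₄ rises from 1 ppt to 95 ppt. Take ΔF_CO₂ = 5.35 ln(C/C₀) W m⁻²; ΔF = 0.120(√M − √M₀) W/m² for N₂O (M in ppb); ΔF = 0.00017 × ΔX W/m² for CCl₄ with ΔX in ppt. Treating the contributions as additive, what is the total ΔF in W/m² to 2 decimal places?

CO₂: 5.35 × ln(418/277) = 5.35 × ln(1.50903) = 5.35 × 0.41147 = 2.2014 W/m².
N₂O: 0.120 × (√320 − √277) = 0.120 × (17.8885 − 16.6433) = 0.120 × 1.2452 = 0.1494 W/m².
CCl₄: ΔF = 0.00017 × (95 − 1) = 0.00017 × 94 = 0.0160 W/m².
Total ΔF = 2.2014 + 0.1494 + 0.0160 = 2.3668 W/m².

ΔF = 2.37 W/m²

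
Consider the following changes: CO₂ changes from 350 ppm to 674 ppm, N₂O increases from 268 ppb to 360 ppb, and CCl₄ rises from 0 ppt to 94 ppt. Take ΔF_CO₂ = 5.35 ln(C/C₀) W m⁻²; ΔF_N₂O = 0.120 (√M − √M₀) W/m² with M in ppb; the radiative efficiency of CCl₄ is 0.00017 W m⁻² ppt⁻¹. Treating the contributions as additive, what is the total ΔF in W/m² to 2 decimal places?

ΔF = 3.83 W/m²

CO₂: 5.35 × ln(674/350) = 5.35 × ln(1.92571) = 5.35 × 0.65529 = 3.5058 W/m².
N₂O: 0.120 × (√360 − √268) = 0.120 × (18.9737 − 16.3707) = 0.120 × 2.6030 = 0.3124 W/m².
CCl₄: ΔF = 0.00017 × (94 − 0) = 0.00017 × 94 = 0.0160 W/m².
Total ΔF = 3.5058 + 0.3124 + 0.0160 = 3.8342 W/m².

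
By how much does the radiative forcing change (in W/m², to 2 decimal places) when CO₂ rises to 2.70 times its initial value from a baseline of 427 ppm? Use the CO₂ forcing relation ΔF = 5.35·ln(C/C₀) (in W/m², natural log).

ΔF = 5.35 × ln(2.70) = 5.35 × 0.99325 = 5.3139 W/m².

ΔF = 5.31 W/m²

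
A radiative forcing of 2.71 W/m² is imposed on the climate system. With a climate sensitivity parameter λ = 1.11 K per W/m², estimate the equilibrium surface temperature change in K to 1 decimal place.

ΔT = λ ΔF = 1.11 × 2.71 = 3.0081 K.

ΔT = 3.0 K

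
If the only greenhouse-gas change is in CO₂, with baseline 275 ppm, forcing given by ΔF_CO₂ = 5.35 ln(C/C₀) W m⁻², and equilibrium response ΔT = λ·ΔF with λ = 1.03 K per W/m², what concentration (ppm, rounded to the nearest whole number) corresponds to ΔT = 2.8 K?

Required forcing: ΔF = ΔT/λ = 2.8/1.03 = 2.7184 W/m².
Then ln(C/275) = ΔF/5.35 = 2.7184/5.35 = 0.50811.
So C = 275 × e^0.50811 = 275 × 1.66215 = 457.09 ppm.

C ≈ 457 ppm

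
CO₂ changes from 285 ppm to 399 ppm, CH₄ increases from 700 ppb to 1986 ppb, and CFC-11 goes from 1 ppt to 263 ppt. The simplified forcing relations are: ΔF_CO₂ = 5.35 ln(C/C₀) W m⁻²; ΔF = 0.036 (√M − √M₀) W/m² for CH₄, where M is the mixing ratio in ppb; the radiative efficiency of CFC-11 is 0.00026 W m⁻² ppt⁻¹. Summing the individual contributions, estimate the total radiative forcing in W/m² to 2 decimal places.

CO₂: 5.35 × ln(399/285) = 5.35 × ln(1.40000) = 5.35 × 0.33647 = 1.8001 W/m².
CH₄: 0.036 × (√1986 − √700) = 0.036 × (44.5646 − 26.4575) = 0.036 × 18.1071 = 0.6519 W/m².
CFC-11: ΔF = 0.00026 × (263 − 1) = 0.00026 × 262 = 0.0681 W/m².
Total ΔF = 1.8001 + 0.6519 + 0.0681 = 2.5201 W/m².

ΔF = 2.52 W/m²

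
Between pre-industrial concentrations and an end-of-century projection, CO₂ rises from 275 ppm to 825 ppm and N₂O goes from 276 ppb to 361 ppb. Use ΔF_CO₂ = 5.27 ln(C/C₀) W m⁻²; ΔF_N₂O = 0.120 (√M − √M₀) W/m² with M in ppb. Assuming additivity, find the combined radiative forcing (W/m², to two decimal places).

ΔF = 6.08 W/m²

CO₂: 5.27 × ln(825/275) = 5.27 × ln(3.00000) = 5.27 × 1.09861 = 5.7897 W/m².
N₂O: 0.120 × (√361 − √276) = 0.120 × (19.0000 − 16.6132) = 0.120 × 2.3868 = 0.2864 W/m².
Total ΔF = 5.7897 + 0.2864 = 6.0761 W/m².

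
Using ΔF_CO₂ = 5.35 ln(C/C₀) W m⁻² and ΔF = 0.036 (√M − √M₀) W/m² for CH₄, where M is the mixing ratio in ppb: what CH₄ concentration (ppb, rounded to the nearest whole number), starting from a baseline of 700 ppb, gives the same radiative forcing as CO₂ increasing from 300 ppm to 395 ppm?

CO₂ forcing: 5.35 × ln(395/300) = 5.35 × 0.275103 = 1.47180 W/m².
Set 0.036(√M − √700) = 1.47180: √M = 1.47180/0.036 + √700 = 40.8833 + 26.4575 = 67.3408.
M = (67.3408)² = 4534.78 ppb.

M ≈ 4535 ppb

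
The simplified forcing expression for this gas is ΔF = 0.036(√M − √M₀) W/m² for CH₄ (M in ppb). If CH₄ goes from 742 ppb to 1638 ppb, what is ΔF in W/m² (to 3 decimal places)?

ΔF = 0.476 W/m²

CH₄: 0.036 × (√1638 − √742) = 0.036 × (40.4722 − 27.2397) = 0.036 × 13.2325 = 0.4764 W/m².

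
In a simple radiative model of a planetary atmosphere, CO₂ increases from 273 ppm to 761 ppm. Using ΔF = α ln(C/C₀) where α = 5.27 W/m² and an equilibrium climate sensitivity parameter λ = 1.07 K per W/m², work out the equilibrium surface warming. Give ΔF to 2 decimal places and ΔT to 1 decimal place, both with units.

ΔF = 5.40 W/m²; ΔT = 5.8 K

CO₂: 5.27 × ln(761/273) = 5.27 × ln(2.78755) = 5.27 × 1.02516 = 5.4026 W/m².
ΔT = λ ΔF = 1.07 × 5.40 = 5.7780 K.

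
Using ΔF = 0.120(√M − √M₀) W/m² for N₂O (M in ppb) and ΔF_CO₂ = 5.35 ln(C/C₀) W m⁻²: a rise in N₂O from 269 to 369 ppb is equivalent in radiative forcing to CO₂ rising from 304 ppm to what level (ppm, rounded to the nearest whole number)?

C ≈ 324 ppm

N₂O forcing: 0.120 × (√369 − √269) = 0.120 × (19.2094 − 16.4012) = 0.120 × 2.8082 = 0.33698 W/m².
Set 5.35 ln(C/304) = 0.33698: ln(C/304) = 0.33698/5.35 = 0.06299, so C = 304 × e^0.06299 = 304 × 1.06502 = 323.77 ppm.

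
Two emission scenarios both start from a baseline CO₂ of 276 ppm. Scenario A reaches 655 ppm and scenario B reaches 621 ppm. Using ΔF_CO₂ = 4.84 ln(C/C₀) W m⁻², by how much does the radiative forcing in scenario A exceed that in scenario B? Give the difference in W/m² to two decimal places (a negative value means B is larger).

ΔF_A = 4.84 ln(655/276) = 4.84 × 0.86423 = 4.1829 W/m².
ΔF_B = 4.84 ln(621/276) = 4.84 × 0.81093 = 3.9249 W/m².
Difference: 4.1829 − 3.9249 = 0.2580 W/m².

ΔF_A − ΔF_B = 0.26 W/m²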